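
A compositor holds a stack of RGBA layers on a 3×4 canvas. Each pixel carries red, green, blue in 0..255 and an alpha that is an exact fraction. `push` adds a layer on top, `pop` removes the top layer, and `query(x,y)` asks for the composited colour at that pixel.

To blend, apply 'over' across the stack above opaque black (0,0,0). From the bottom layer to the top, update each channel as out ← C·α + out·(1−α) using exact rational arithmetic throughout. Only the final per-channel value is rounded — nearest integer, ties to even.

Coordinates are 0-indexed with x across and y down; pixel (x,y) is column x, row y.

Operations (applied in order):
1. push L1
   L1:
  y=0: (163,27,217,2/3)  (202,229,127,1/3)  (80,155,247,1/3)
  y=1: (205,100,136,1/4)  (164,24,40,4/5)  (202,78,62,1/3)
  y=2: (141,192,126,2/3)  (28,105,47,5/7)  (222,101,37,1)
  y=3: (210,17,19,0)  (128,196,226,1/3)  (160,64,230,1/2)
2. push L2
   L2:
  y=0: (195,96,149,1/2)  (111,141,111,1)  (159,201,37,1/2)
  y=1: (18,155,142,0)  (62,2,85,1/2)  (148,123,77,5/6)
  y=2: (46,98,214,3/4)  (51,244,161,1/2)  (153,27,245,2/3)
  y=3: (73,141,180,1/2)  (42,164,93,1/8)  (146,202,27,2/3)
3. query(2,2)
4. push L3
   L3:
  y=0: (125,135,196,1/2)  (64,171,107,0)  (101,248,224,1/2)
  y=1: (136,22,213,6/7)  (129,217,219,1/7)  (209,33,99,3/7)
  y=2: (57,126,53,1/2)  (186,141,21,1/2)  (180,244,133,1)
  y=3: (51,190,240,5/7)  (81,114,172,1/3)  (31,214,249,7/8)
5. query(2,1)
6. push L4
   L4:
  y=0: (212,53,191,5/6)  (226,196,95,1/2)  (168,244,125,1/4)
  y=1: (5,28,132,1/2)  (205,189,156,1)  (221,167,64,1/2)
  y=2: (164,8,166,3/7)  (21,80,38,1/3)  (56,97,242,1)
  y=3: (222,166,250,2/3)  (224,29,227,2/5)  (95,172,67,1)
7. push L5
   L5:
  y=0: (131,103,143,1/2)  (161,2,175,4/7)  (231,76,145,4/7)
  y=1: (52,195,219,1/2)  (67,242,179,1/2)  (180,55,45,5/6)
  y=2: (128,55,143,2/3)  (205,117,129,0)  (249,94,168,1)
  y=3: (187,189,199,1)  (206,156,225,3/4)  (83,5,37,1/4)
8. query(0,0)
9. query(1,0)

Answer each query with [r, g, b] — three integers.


at x=2,y=2 over L1,L2:
after L1 α=1: [222, 101, 37]
after L2 α=2/3: [176, 155/3, 527/3]
rounded: [176, 52, 176]

query (2,1) [L1,L2,L3] — begin 0,0,0
+L1 (α=1/3) → [202/3, 26, 62/3]
+L2 (α=5/6) → [1211/9, 641/6, 1217/18]
+L3 (α=3/7) → [10487/63, 1579/21, 5107/63]
→ [166, 75, 81]

query (0,0) [L1,L2,L3,L4,L5] — begin 0,0,0
+L1 (α=2/3) → [326/3, 18, 434/3]
+L2 (α=1/2) → [911/6, 57, 881/6]
+L3 (α=1/2) → [1661/12, 96, 2057/12]
+L4 (α=5/6) → [14381/72, 361/6, 13517/72]
+L5 (α=1/2) → [23813/144, 979/12, 23813/144]
rounded: [165, 82, 165]

at x=1,y=0 over L1,L2,L3,L4,L5:
L1 α=1/3: [202/3, 229/3, 127/3]
L2 α=1: [111, 141, 111]
L3 α=0: [111, 141, 111]
L4 α=1/2: [337/2, 337/2, 103]
L5 α=4/7: [2299/14, 1027/14, 1009/7]
rounded: [164, 73, 144]


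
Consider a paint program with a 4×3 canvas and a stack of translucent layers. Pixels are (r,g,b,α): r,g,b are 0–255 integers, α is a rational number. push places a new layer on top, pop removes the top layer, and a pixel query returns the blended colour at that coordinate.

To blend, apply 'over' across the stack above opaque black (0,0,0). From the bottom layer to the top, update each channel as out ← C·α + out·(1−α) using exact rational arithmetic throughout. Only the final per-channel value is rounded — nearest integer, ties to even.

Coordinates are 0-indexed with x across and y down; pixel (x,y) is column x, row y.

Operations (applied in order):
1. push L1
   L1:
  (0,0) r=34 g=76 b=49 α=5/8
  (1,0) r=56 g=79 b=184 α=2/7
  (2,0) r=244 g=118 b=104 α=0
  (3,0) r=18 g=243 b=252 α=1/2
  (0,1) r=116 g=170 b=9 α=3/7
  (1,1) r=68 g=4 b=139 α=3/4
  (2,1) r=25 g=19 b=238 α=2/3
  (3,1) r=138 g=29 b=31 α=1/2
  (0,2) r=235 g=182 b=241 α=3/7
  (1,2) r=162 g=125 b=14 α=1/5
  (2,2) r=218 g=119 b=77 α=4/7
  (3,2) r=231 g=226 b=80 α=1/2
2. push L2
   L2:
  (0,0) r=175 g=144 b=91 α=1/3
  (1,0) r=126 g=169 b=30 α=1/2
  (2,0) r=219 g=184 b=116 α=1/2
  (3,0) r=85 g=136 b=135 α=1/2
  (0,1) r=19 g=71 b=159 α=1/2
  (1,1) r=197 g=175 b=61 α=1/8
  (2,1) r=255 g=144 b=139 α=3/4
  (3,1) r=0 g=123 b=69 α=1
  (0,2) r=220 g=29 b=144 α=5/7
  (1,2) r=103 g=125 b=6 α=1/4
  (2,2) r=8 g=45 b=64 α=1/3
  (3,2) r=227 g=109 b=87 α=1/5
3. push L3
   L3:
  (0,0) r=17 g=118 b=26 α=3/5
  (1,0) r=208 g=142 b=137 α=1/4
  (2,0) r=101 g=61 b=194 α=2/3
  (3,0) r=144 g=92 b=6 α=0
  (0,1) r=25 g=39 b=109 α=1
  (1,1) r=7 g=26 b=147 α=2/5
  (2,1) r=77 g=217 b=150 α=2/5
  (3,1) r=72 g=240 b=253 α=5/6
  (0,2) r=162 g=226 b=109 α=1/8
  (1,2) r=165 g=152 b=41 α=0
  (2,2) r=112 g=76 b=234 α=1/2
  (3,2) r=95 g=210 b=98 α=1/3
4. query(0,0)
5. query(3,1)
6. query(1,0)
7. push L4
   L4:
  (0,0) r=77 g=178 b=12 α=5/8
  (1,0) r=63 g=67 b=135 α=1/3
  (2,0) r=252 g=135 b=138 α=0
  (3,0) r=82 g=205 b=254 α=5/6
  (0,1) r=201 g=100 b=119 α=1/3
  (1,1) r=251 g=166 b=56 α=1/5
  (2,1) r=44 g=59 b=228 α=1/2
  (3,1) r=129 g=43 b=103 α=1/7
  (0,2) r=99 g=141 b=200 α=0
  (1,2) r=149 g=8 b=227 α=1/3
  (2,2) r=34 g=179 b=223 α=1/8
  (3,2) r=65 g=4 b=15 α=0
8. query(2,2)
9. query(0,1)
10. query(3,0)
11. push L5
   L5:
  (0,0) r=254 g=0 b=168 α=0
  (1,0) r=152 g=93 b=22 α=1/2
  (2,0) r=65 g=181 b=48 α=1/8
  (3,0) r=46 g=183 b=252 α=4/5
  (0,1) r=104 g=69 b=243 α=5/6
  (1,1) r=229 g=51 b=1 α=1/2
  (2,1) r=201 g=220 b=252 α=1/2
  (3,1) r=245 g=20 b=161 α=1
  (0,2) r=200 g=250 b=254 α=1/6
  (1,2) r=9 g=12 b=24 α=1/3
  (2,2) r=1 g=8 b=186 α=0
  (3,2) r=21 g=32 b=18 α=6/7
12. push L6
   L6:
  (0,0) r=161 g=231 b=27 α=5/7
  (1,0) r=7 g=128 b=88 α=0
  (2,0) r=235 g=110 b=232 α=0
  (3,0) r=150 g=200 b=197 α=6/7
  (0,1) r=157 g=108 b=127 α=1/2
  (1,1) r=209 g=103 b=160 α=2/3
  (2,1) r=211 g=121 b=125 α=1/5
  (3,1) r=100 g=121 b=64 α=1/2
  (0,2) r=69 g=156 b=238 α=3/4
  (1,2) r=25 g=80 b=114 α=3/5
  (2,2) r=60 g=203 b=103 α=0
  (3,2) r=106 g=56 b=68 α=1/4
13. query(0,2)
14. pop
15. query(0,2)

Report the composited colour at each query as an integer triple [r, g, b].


query (0,0) [L1,L2,L3] — begin 0,0,0
+L1 (α=5/8) → [85/4, 95/2, 245/8]
+L2 (α=1/3) → [145/2, 239/3, 203/4]
+L3 (α=3/5) → [196/5, 308/3, 359/10]
= [39, 103, 36]

query (3,1) [L1,L2,L3] — begin 0,0,0
after L1 α=1/2: [69, 29/2, 31/2]
after L2 α=1: [0, 123, 69]
after L3 α=5/6: [60, 441/2, 667/3]
rounded: [60, 220, 222]

query (1,0) [L1,L2,L3] — begin 0,0,0
after L1 α=2/7: [16, 158/7, 368/7]
after L2 α=1/2: [71, 1341/14, 289/7]
after L3 α=1/4: [421/4, 6011/56, 913/14]
rounded: [105, 107, 65]

query (2,2) [L1,L2,L3,L4] — begin 0,0,0
after L1 α=4/7: [872/7, 68, 44]
after L2 α=1/3: [600/7, 181/3, 152/3]
after L3 α=1/2: [692/7, 409/6, 427/3]
after L4 α=1/8: [363/4, 3937/48, 1829/12]
→ [91, 82, 152]

query (0,1) [L1,L2,L3,L4] — begin 0,0,0
+L1 (α=3/7) → [348/7, 510/7, 27/7]
+L2 (α=1/2) → [481/14, 1007/14, 570/7]
+L3 (α=1) → [25, 39, 109]
+L4 (α=1/3) → [251/3, 178/3, 337/3]
rounded: [84, 59, 112]

at x=3,y=0 over L1,L2,L3,L4:
L1 α=1/2: [9, 243/2, 126]
L2 α=1/2: [47, 515/4, 261/2]
L3 α=0: [47, 515/4, 261/2]
L4 α=5/6: [457/6, 4615/24, 2801/12]
→ [76, 192, 233]

query (0,2) [L1,L2,L3,L4,L5,L6] — begin 0,0,0
after L1 α=3/7: [705/7, 78, 723/7]
after L2 α=5/7: [9110/49, 43, 6486/49]
after L3 α=1/8: [2561/14, 527/8, 7249/56]
after L4 α=0: [2561/14, 527/8, 7249/56]
after L5 α=1/6: [15605/84, 1545/16, 16823/112]
after L6 α=3/4: [32993/336, 9033/64, 96791/448]
rounded: [98, 141, 216]

at x=0,y=2 over L1,L2,L3,L4,L5:
+L1 (α=3/7) → [705/7, 78, 723/7]
+L2 (α=5/7) → [9110/49, 43, 6486/49]
+L3 (α=1/8) → [2561/14, 527/8, 7249/56]
+L4 (α=0) → [2561/14, 527/8, 7249/56]
+L5 (α=1/6) → [15605/84, 1545/16, 16823/112]
→ [186, 97, 150]


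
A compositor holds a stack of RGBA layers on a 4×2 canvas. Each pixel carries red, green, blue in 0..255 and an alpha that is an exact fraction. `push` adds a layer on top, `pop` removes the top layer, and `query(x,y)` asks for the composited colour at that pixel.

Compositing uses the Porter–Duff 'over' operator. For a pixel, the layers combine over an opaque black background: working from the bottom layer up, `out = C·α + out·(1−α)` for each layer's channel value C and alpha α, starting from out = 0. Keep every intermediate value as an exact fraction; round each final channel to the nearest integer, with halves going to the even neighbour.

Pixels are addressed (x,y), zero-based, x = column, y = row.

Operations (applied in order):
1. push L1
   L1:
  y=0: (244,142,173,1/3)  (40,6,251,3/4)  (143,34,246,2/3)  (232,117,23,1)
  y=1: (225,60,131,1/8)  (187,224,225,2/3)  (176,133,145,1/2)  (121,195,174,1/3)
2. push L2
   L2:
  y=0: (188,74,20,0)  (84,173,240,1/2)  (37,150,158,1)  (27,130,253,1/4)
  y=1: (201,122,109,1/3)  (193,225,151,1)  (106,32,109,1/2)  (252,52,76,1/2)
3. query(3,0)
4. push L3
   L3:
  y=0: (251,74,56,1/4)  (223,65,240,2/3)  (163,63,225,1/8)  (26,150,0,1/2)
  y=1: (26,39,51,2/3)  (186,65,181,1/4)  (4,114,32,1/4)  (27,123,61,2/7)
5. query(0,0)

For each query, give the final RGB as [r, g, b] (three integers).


query (3,0) [L1,L2] — begin 0,0,0
after L1 α=1: [232, 117, 23]
after L2 α=1/4: [723/4, 481/4, 161/2]
→ [181, 120, 80]

query (0,0) [L1,L2,L3] — begin 0,0,0
+L1 (α=1/3) → [244/3, 142/3, 173/3]
+L2 (α=0) → [244/3, 142/3, 173/3]
+L3 (α=1/4) → [495/4, 54, 229/4]
= [124, 54, 57]


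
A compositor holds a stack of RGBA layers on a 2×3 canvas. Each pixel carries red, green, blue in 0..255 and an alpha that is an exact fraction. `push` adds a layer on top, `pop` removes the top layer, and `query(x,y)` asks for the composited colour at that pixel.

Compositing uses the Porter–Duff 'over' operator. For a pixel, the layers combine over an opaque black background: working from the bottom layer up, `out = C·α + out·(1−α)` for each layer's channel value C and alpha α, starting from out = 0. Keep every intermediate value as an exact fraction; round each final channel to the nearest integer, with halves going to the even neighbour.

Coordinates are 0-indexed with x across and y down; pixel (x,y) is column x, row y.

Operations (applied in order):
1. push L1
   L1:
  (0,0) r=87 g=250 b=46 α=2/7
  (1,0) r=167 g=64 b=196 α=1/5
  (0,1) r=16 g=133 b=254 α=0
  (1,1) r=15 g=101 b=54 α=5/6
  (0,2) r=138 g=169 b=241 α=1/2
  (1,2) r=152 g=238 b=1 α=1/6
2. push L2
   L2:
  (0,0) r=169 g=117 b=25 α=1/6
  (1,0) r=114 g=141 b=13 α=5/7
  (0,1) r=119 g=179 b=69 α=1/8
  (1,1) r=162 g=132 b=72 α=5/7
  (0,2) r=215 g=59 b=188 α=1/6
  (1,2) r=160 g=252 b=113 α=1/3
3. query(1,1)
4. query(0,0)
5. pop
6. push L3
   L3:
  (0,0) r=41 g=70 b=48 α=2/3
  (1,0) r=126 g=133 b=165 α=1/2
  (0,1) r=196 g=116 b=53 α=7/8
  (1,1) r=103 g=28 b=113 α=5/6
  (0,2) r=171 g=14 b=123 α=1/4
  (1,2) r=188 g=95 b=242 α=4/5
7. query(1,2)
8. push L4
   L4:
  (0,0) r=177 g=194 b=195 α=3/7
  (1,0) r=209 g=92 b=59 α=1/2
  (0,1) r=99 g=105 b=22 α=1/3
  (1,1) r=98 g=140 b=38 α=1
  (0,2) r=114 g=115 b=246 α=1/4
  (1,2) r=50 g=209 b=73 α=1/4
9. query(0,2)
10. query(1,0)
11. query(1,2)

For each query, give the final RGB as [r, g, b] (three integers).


query (1,1) [L1,L2] — begin 0,0,0
L1 α=5/6: [25/2, 505/6, 45]
L2 α=5/7: [835/7, 355/3, 450/7]
= [119, 118, 64]

query (0,0) [L1,L2] — begin 0,0,0
L1 α=2/7: [174/7, 500/7, 92/7]
L2 α=1/6: [2053/42, 3319/42, 635/42]
rounded: [49, 79, 15]

query (1,2) [L1,L3] — begin 0,0,0
+L1 (α=1/6) → [76/3, 119/3, 1/6]
+L3 (α=4/5) → [2332/15, 1259/15, 5809/30]
→ [155, 84, 194]

at x=0,y=2 over L1,L3,L4:
+L1 (α=1/2) → [69, 169/2, 241/2]
+L3 (α=1/4) → [189/2, 535/8, 969/8]
+L4 (α=1/4) → [795/8, 2525/32, 4875/32]
→ [99, 79, 152]

(1,0) stack=L1,L3,L4; from [0,0,0]:
after L1 α=1/5: [167/5, 64/5, 196/5]
after L3 α=1/2: [797/10, 729/10, 1021/10]
after L4 α=1/2: [2887/20, 1649/20, 1611/20]
→ [144, 82, 81]

at x=1,y=2 over L1,L3,L4:
after L1 α=1/6: [76/3, 119/3, 1/6]
after L3 α=4/5: [2332/15, 1259/15, 5809/30]
after L4 α=1/4: [1291/10, 576/5, 6539/40]
rounded: [129, 115, 163]


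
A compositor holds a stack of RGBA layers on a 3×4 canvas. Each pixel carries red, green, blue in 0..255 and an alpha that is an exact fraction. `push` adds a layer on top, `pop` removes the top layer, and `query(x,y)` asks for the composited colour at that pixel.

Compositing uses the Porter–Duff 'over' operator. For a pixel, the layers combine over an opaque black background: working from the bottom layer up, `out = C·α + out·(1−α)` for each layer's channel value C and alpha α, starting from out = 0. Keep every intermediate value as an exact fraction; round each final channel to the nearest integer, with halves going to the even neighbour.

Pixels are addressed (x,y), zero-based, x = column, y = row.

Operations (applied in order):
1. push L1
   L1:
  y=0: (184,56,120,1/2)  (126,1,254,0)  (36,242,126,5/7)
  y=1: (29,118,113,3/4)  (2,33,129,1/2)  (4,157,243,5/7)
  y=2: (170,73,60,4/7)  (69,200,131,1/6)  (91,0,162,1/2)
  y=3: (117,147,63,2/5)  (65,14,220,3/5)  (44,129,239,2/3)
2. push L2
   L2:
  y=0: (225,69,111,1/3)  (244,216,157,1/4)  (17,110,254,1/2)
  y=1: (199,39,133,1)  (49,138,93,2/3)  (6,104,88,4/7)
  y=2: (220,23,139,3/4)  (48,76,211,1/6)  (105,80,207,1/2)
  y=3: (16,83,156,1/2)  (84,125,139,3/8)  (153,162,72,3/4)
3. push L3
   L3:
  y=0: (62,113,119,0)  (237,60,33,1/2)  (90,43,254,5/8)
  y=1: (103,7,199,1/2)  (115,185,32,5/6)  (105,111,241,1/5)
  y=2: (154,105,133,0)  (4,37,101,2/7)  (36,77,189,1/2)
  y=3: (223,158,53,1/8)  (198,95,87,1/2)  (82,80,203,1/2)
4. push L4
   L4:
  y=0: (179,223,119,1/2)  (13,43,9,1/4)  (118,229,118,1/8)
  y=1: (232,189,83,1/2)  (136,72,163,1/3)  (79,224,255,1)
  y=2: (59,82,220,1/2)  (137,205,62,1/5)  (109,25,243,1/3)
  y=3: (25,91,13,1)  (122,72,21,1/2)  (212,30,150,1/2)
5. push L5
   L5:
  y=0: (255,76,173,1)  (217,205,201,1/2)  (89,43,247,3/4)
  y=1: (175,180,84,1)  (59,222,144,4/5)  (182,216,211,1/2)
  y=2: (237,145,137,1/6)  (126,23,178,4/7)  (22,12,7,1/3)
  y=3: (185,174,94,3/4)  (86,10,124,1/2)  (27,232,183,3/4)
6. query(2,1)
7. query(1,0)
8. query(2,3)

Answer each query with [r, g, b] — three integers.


at x=2,y=1 over L1,L2,L3,L4,L5:
+L1 (α=5/7) → [20/7, 785/7, 1215/7]
+L2 (α=4/7) → [228/49, 5267/49, 6109/49]
+L3 (α=1/5) → [6057/245, 26507/245, 7249/49]
+L4 (α=1) → [79, 224, 255]
+L5 (α=1/2) → [261/2, 220, 233]
rounded: [130, 220, 233]

at x=1,y=0 over L1,L2,L3,L4,L5:
L1 α=0: [0, 0, 0]
L2 α=1/4: [61, 54, 157/4]
L3 α=1/2: [149, 57, 289/8]
L4 α=1/4: [115, 107/2, 939/32]
L5 α=1/2: [166, 517/4, 7371/64]
→ [166, 129, 115]

query (2,3) [L1,L2,L3,L4,L5] — begin 0,0,0
after L1 α=2/3: [88/3, 86, 478/3]
after L2 α=3/4: [1465/12, 143, 563/6]
after L3 α=1/2: [2449/24, 223/2, 1781/12]
after L4 α=1/2: [7537/48, 283/4, 3581/24]
after L5 α=3/4: [11425/192, 3067/16, 16757/96]
rounded: [60, 192, 175]


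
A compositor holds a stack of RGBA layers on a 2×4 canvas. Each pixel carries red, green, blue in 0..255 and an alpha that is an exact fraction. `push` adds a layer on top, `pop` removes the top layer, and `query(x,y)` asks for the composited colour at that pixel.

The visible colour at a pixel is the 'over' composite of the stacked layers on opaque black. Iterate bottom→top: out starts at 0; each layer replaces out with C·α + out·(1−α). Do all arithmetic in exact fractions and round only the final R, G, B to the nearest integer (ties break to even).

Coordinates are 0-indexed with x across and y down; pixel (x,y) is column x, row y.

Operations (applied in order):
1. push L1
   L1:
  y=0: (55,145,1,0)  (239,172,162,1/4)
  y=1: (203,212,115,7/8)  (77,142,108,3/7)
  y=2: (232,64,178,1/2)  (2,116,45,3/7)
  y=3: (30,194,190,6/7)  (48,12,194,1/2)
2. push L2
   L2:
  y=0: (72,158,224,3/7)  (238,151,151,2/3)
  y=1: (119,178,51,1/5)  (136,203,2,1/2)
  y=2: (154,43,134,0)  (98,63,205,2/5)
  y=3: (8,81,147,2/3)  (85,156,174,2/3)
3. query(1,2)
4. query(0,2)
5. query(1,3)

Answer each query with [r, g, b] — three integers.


query (1,2) [L1,L2] — begin 0,0,0
after L1 α=3/7: [6/7, 348/7, 135/7]
after L2 α=2/5: [278/7, 1926/35, 655/7]
= [40, 55, 94]

at x=0,y=2 over L1,L2:
+L1 (α=1/2) → [116, 32, 89]
+L2 (α=0) → [116, 32, 89]
= [116, 32, 89]

(1,3) stack=L1,L2; from [0,0,0]:
L1 α=1/2: [24, 6, 97]
L2 α=2/3: [194/3, 106, 445/3]
rounded: [65, 106, 148]


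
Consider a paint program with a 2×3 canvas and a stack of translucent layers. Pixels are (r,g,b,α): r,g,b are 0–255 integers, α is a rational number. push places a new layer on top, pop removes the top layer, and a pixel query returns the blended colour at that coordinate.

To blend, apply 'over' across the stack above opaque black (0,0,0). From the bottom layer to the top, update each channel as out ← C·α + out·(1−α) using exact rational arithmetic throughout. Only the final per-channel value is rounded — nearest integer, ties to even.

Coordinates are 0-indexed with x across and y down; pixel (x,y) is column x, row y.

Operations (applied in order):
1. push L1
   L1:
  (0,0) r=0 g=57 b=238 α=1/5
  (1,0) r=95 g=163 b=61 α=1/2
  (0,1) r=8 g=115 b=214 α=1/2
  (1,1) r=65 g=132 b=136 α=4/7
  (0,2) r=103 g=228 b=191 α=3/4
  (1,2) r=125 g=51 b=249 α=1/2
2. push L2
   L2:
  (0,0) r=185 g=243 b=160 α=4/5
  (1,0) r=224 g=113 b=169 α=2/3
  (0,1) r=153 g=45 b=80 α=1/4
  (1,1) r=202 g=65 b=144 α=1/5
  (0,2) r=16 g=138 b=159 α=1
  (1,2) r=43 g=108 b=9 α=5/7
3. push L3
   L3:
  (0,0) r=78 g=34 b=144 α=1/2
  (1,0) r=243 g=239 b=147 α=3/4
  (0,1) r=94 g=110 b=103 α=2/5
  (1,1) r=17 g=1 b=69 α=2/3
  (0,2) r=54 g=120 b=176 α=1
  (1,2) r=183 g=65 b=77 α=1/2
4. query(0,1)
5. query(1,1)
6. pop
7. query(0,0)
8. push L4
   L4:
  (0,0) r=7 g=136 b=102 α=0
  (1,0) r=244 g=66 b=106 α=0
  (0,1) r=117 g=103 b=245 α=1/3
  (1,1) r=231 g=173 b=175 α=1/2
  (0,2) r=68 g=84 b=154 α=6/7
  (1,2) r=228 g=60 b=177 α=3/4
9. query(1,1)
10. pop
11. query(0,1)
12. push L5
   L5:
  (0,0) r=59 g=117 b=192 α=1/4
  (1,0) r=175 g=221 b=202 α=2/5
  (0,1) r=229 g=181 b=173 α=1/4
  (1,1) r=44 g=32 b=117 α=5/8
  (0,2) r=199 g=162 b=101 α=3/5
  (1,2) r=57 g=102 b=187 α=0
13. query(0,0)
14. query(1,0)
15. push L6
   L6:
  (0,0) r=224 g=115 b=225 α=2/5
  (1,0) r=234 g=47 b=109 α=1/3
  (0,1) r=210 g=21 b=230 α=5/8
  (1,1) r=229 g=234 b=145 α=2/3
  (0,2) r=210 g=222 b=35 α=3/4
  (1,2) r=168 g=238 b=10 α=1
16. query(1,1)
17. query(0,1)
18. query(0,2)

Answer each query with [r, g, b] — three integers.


at x=0,y=1 over L1,L2,L3:
L1 α=1/2: [4, 115/2, 107]
L2 α=1/4: [165/4, 435/8, 401/4]
L3 α=2/5: [1247/20, 613/8, 2027/20]
rounded: [62, 77, 101]

query (1,1) [L1,L2,L3] — begin 0,0,0
L1 α=4/7: [260/7, 528/7, 544/7]
L2 α=1/5: [2454/35, 2567/35, 3184/35]
L3 α=2/3: [3644/105, 879/35, 8014/105]
rounded: [35, 25, 76]

(0,0) stack=L1,L2; from [0,0,0]:
after L1 α=1/5: [0, 57/5, 238/5]
after L2 α=4/5: [148, 4917/25, 3438/25]
= [148, 197, 138]

at x=1,y=1 over L1,L2,L4:
L1 α=4/7: [260/7, 528/7, 544/7]
L2 α=1/5: [2454/35, 2567/35, 3184/35]
L4 α=1/2: [10539/70, 4311/35, 9309/70]
= [151, 123, 133]

(0,1) stack=L1,L2; from [0,0,0]:
L1 α=1/2: [4, 115/2, 107]
L2 α=1/4: [165/4, 435/8, 401/4]
rounded: [41, 54, 100]

query (0,0) [L1,L2,L5] — begin 0,0,0
L1 α=1/5: [0, 57/5, 238/5]
L2 α=4/5: [148, 4917/25, 3438/25]
L5 α=1/4: [503/4, 4419/25, 7557/50]
= [126, 177, 151]

(1,0) stack=L1,L2,L5; from [0,0,0]:
L1 α=1/2: [95/2, 163/2, 61/2]
L2 α=2/3: [991/6, 205/2, 737/6]
L5 α=2/5: [1691/10, 1499/10, 309/2]
= [169, 150, 154]

at x=1,y=1 over L1,L2,L5,L6:
+L1 (α=4/7) → [260/7, 528/7, 544/7]
+L2 (α=1/5) → [2454/35, 2567/35, 3184/35]
+L5 (α=5/8) → [7531/140, 13301/280, 30027/280]
+L6 (α=2/3) → [71651/420, 144341/840, 111227/840]
= [171, 172, 132]

at x=0,y=1 over L1,L2,L5,L6:
L1 α=1/2: [4, 115/2, 107]
L2 α=1/4: [165/4, 435/8, 401/4]
L5 α=1/4: [1411/16, 2753/32, 1895/16]
L6 α=5/8: [21033/128, 11619/256, 24085/128]
→ [164, 45, 188]

(0,2) stack=L1,L2,L5,L6; from [0,0,0]:
+L1 (α=3/4) → [309/4, 171, 573/4]
+L2 (α=1) → [16, 138, 159]
+L5 (α=3/5) → [629/5, 762/5, 621/5]
+L6 (α=3/4) → [3779/20, 1023/5, 573/10]
→ [189, 205, 57]


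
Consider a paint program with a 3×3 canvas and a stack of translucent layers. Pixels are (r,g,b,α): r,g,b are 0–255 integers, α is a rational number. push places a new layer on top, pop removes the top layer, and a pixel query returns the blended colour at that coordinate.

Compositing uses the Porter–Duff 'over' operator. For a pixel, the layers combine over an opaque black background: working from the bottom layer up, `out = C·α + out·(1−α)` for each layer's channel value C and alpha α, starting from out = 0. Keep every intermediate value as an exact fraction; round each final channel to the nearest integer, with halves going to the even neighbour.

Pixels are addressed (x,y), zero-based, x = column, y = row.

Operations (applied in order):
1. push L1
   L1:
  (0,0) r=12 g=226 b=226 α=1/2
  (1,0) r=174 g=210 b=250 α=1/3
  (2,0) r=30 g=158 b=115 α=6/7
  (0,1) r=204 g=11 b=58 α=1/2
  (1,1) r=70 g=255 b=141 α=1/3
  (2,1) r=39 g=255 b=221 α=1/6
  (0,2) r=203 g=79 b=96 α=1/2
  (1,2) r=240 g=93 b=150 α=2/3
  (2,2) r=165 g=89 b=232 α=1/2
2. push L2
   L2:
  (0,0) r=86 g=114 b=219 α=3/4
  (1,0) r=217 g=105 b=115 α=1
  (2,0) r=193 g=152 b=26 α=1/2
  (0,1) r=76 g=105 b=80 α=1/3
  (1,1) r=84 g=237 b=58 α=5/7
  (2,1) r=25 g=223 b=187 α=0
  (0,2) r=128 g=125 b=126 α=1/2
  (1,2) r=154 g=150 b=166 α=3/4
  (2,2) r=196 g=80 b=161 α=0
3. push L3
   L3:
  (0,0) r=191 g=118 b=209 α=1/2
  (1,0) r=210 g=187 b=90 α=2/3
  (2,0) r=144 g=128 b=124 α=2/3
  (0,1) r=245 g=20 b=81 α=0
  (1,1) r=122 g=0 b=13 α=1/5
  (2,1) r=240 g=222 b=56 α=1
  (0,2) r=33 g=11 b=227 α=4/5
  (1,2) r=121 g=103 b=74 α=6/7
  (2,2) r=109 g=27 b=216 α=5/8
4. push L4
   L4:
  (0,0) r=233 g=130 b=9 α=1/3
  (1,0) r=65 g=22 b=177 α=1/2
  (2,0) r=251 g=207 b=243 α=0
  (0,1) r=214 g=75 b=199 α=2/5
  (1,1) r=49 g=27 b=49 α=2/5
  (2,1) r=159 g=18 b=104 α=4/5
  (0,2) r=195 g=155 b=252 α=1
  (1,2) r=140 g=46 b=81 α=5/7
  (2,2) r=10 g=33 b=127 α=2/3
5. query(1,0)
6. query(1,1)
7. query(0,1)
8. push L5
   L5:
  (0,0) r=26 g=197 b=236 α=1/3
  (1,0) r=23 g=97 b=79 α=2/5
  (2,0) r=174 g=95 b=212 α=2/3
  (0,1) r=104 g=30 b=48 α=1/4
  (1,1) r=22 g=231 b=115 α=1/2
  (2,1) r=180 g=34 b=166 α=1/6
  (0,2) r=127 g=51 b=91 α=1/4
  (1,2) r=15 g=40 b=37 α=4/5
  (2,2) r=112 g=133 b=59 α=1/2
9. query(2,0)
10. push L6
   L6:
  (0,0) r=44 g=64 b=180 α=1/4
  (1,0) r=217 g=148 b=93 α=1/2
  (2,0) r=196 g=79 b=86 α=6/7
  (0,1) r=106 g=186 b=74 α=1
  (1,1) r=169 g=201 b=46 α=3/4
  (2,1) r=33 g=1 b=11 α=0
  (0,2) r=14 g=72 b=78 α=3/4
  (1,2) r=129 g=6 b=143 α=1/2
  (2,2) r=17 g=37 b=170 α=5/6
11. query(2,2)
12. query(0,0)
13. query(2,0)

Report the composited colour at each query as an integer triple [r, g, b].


at x=1,y=0 over L1,L2,L3,L4:
L1 α=1/3: [58, 70, 250/3]
L2 α=1: [217, 105, 115]
L3 α=2/3: [637/3, 479/3, 295/3]
L4 α=1/2: [416/3, 545/6, 413/3]
rounded: [139, 91, 138]

query (1,1) [L1,L2,L3,L4] — begin 0,0,0
after L1 α=1/3: [70/3, 85, 47]
after L2 α=5/7: [200/3, 1355/7, 384/7]
after L3 α=1/5: [1166/15, 1084/7, 1627/35]
after L4 α=2/5: [1656/25, 726/7, 8311/175]
→ [66, 104, 47]

at x=0,y=1 over L1,L2,L3,L4:
L1 α=1/2: [102, 11/2, 29]
L2 α=1/3: [280/3, 116/3, 46]
L3 α=0: [280/3, 116/3, 46]
L4 α=2/5: [708/5, 266/5, 536/5]
rounded: [142, 53, 107]

query (2,0) [L1,L2,L3,L4,L5] — begin 0,0,0
+L1 (α=6/7) → [180/7, 948/7, 690/7]
+L2 (α=1/2) → [1531/14, 1006/7, 436/7]
+L3 (α=2/3) → [5563/42, 2798/21, 724/7]
+L4 (α=0) → [5563/42, 2798/21, 724/7]
+L5 (α=2/3) → [20179/126, 6788/63, 3692/21]
rounded: [160, 108, 176]

(2,2) stack=L1,L2,L3,L4,L5,L6; from [0,0,0]:
+L1 (α=1/2) → [165/2, 89/2, 116]
+L2 (α=0) → [165/2, 89/2, 116]
+L3 (α=5/8) → [1585/16, 537/16, 357/2]
+L4 (α=2/3) → [635/16, 531/16, 865/6]
+L5 (α=1/2) → [2427/32, 2659/32, 1219/12]
+L6 (α=5/6) → [5147/192, 8579/192, 11419/72]
rounded: [27, 45, 159]

at x=0,y=0 over L1,L2,L3,L4,L5,L6:
after L1 α=1/2: [6, 113, 113]
after L2 α=3/4: [66, 455/4, 385/2]
after L3 α=1/2: [257/2, 927/8, 803/4]
after L4 α=1/3: [490/3, 1447/12, 821/6]
after L5 α=1/3: [1058/9, 2629/18, 1529/9]
after L6 α=1/4: [595/6, 3013/24, 2069/12]
= [99, 126, 172]

(2,0) stack=L1,L2,L3,L4,L5,L6; from [0,0,0]:
L1 α=6/7: [180/7, 948/7, 690/7]
L2 α=1/2: [1531/14, 1006/7, 436/7]
L3 α=2/3: [5563/42, 2798/21, 724/7]
L4 α=0: [5563/42, 2798/21, 724/7]
L5 α=2/3: [20179/126, 6788/63, 3692/21]
L6 α=6/7: [168355/882, 36650/441, 14528/147]
rounded: [191, 83, 99]


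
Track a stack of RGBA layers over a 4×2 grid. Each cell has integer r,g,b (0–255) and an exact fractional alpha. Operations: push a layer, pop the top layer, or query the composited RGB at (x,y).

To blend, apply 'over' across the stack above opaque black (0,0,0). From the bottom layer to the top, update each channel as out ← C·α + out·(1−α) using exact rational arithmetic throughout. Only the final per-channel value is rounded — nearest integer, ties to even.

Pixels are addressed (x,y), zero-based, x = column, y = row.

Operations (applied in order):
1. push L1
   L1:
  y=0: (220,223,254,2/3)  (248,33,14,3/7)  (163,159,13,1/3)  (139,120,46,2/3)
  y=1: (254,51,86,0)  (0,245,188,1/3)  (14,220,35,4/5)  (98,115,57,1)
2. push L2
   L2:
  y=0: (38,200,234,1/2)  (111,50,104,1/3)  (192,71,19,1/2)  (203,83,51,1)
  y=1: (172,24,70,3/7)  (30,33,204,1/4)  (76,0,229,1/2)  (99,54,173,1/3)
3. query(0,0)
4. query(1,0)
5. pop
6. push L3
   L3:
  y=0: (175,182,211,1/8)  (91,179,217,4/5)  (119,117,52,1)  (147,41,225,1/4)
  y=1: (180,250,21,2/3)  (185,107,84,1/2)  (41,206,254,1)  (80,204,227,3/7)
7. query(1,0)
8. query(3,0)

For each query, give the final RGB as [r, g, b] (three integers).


(0,0) stack=L1,L2; from [0,0,0]:
after L1 α=2/3: [440/3, 446/3, 508/3]
after L2 α=1/2: [277/3, 523/3, 605/3]
= [92, 174, 202]

query (1,0) [L1,L2] — begin 0,0,0
after L1 α=3/7: [744/7, 99/7, 6]
after L2 α=1/3: [755/7, 548/21, 116/3]
→ [108, 26, 39]

at x=1,y=0 over L1,L3:
+L1 (α=3/7) → [744/7, 99/7, 6]
+L3 (α=4/5) → [3292/35, 5111/35, 874/5]
rounded: [94, 146, 175]

query (3,0) [L1,L3] — begin 0,0,0
after L1 α=2/3: [278/3, 80, 92/3]
after L3 α=1/4: [425/4, 281/4, 317/4]
rounded: [106, 70, 79]


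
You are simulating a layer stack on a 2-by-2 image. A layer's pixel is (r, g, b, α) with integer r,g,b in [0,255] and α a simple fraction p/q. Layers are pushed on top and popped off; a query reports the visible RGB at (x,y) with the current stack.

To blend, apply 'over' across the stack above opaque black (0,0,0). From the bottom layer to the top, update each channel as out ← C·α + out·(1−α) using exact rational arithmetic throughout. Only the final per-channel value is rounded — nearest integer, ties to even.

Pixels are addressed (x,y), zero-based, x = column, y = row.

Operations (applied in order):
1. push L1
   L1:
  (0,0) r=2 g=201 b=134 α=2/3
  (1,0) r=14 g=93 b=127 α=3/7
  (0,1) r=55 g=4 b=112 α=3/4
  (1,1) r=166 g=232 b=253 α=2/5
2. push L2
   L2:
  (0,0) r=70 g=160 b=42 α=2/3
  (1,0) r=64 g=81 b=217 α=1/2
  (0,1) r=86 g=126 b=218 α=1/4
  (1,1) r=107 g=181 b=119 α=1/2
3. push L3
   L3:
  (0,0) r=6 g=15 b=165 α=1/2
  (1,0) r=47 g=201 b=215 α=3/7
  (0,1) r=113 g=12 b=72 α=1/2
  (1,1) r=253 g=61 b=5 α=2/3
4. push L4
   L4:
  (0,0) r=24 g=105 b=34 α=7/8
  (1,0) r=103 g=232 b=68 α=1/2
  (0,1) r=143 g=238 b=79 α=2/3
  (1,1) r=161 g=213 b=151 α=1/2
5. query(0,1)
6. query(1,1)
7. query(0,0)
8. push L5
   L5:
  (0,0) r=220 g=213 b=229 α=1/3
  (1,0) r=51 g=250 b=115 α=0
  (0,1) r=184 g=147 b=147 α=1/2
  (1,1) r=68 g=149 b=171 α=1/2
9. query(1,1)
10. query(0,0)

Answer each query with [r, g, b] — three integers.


at x=0,y=1 over L1,L2,L3,L4:
L1 α=3/4: [165/4, 3, 84]
L2 α=1/4: [839/16, 135/4, 235/2]
L3 α=1/2: [2647/32, 183/8, 379/4]
L4 α=2/3: [3933/32, 3991/24, 337/4]
rounded: [123, 166, 84]

(1,1) stack=L1,L2,L3,L4; from [0,0,0]:
after L1 α=2/5: [332/5, 464/5, 506/5]
after L2 α=1/2: [867/10, 1369/10, 1101/10]
after L3 α=2/3: [5927/30, 863/10, 1201/30]
after L4 α=1/2: [10757/60, 2993/20, 5731/60]
rounded: [179, 150, 96]

query (0,0) [L1,L2,L3,L4] — begin 0,0,0
L1 α=2/3: [4/3, 134, 268/3]
L2 α=2/3: [424/9, 454/3, 520/9]
L3 α=1/2: [239/9, 499/6, 2005/18]
L4 α=7/8: [1751/72, 4909/48, 6289/144]
= [24, 102, 44]

at x=1,y=1 over L1,L2,L3,L4,L5:
+L1 (α=2/5) → [332/5, 464/5, 506/5]
+L2 (α=1/2) → [867/10, 1369/10, 1101/10]
+L3 (α=2/3) → [5927/30, 863/10, 1201/30]
+L4 (α=1/2) → [10757/60, 2993/20, 5731/60]
+L5 (α=1/2) → [14837/120, 5973/40, 15991/120]
= [124, 149, 133]

query (0,0) [L1,L2,L3,L4,L5] — begin 0,0,0
+L1 (α=2/3) → [4/3, 134, 268/3]
+L2 (α=2/3) → [424/9, 454/3, 520/9]
+L3 (α=1/2) → [239/9, 499/6, 2005/18]
+L4 (α=7/8) → [1751/72, 4909/48, 6289/144]
+L5 (α=1/3) → [9671/108, 10021/72, 22777/216]
= [90, 139, 105]


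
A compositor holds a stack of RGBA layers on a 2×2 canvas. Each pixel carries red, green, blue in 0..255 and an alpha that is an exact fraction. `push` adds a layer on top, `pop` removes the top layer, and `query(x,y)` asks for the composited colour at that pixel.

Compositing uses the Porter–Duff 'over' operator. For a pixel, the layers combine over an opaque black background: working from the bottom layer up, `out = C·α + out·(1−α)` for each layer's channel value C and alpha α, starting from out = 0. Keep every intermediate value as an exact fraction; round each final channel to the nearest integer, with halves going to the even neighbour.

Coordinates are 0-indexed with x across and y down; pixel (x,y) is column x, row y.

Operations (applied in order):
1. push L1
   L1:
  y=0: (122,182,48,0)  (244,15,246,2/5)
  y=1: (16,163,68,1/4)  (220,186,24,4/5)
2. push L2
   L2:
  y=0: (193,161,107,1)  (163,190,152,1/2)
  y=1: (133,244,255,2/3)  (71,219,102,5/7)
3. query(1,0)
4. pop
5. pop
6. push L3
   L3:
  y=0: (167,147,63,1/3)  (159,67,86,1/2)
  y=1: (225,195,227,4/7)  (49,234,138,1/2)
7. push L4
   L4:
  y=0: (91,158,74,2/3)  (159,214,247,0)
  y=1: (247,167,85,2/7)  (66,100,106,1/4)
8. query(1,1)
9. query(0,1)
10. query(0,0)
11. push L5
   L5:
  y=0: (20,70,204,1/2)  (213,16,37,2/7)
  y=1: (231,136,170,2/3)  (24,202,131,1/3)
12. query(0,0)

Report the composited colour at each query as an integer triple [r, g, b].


(1,0) stack=L1,L2; from [0,0,0]:
L1 α=2/5: [488/5, 6, 492/5]
L2 α=1/2: [1303/10, 98, 626/5]
rounded: [130, 98, 125]

(1,1) stack=L3,L4; from [0,0,0]:
after L3 α=1/2: [49/2, 117, 69]
after L4 α=1/4: [279/8, 451/4, 313/4]
→ [35, 113, 78]

(0,1) stack=L3,L4; from [0,0,0]:
after L3 α=4/7: [900/7, 780/7, 908/7]
after L4 α=2/7: [7958/49, 6238/49, 5730/49]
rounded: [162, 127, 117]

query (0,0) [L3,L4] — begin 0,0,0
L3 α=1/3: [167/3, 49, 21]
L4 α=2/3: [713/9, 365/3, 169/3]
= [79, 122, 56]

query (0,0) [L3,L4,L5] — begin 0,0,0
+L3 (α=1/3) → [167/3, 49, 21]
+L4 (α=2/3) → [713/9, 365/3, 169/3]
+L5 (α=1/2) → [893/18, 575/6, 781/6]
→ [50, 96, 130]


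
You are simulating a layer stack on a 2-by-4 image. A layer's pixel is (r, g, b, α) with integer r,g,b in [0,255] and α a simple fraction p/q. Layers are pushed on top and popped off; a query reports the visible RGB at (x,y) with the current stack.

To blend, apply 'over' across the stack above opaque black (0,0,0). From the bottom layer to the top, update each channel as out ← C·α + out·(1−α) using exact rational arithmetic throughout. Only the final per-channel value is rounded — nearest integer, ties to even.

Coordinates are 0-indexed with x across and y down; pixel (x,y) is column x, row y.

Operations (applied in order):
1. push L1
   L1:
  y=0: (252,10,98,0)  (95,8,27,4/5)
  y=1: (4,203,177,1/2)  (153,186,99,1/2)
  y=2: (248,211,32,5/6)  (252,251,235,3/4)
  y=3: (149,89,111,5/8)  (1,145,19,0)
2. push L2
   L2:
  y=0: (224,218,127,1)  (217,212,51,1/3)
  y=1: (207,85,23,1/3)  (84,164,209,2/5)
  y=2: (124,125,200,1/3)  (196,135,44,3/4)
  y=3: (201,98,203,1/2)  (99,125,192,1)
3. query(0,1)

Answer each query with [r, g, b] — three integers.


query (0,1) [L1,L2] — begin 0,0,0
after L1 α=1/2: [2, 203/2, 177/2]
after L2 α=1/3: [211/3, 96, 200/3]
= [70, 96, 67]


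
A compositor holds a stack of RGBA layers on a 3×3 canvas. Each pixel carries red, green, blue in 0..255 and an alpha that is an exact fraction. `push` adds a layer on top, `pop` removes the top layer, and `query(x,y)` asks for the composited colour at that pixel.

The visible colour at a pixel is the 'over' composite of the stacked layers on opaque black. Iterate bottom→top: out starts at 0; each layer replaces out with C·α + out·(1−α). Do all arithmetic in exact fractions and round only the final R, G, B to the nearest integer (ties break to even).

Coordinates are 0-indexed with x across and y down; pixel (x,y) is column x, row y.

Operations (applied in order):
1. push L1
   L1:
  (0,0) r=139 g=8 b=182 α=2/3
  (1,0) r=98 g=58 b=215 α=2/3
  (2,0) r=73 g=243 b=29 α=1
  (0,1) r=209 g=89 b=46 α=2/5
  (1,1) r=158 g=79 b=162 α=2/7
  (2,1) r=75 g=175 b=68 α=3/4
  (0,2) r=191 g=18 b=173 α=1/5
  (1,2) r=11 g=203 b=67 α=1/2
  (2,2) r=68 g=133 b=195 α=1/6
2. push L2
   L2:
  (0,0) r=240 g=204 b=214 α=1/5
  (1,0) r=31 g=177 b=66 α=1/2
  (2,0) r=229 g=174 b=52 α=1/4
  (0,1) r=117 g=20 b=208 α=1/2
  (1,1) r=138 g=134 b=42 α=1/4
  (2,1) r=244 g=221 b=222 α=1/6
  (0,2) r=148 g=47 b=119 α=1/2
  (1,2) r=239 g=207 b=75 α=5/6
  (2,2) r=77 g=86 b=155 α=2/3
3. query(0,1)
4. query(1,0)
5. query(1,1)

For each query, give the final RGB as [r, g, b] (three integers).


query (0,1) [L1,L2] — begin 0,0,0
L1 α=2/5: [418/5, 178/5, 92/5]
L2 α=1/2: [1003/10, 139/5, 566/5]
→ [100, 28, 113]

at x=1,y=0 over L1,L2:
after L1 α=2/3: [196/3, 116/3, 430/3]
after L2 α=1/2: [289/6, 647/6, 314/3]
rounded: [48, 108, 105]

(1,1) stack=L1,L2; from [0,0,0]:
L1 α=2/7: [316/7, 158/7, 324/7]
L2 α=1/4: [957/14, 353/7, 633/14]
= [68, 50, 45]


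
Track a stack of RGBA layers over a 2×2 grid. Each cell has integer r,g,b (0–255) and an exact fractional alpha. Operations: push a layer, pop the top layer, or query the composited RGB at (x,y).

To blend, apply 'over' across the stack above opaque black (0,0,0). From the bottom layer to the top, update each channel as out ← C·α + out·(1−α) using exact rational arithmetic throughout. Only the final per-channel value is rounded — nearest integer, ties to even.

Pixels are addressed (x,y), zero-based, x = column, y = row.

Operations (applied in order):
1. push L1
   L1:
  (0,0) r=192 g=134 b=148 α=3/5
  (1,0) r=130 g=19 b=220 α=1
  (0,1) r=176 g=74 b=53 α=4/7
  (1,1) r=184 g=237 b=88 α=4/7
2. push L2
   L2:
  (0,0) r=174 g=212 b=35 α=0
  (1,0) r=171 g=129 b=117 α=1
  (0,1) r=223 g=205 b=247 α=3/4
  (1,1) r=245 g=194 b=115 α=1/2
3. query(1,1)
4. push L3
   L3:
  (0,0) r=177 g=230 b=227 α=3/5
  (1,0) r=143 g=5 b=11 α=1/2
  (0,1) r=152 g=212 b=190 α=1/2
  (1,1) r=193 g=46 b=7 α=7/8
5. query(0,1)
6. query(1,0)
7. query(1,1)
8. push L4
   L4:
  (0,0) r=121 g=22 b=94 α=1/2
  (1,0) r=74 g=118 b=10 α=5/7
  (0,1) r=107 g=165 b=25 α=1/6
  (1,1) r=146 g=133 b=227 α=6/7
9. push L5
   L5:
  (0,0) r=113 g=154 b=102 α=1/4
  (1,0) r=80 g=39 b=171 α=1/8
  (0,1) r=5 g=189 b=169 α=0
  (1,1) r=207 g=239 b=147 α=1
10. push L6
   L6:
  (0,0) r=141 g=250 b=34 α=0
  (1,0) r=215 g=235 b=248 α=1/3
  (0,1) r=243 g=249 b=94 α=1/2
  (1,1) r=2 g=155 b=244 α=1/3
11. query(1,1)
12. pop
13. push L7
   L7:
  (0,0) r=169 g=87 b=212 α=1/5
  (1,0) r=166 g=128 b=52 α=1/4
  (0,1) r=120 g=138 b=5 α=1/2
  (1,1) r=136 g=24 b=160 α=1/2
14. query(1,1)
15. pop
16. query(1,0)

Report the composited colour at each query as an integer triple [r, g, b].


at x=1,y=1 over L1,L2:
L1 α=4/7: [736/7, 948/7, 352/7]
L2 α=1/2: [2451/14, 1153/7, 1157/14]
rounded: [175, 165, 83]

query (0,1) [L1,L2,L3] — begin 0,0,0
L1 α=4/7: [704/7, 296/7, 212/7]
L2 α=3/4: [5387/28, 4601/28, 5399/28]
L3 α=1/2: [9643/56, 10537/56, 10719/56]
rounded: [172, 188, 191]

query (1,0) [L1,L2,L3] — begin 0,0,0
L1 α=1: [130, 19, 220]
L2 α=1: [171, 129, 117]
L3 α=1/2: [157, 67, 64]
→ [157, 67, 64]

at x=1,y=1 over L1,L2,L3:
+L1 (α=4/7) → [736/7, 948/7, 352/7]
+L2 (α=1/2) → [2451/14, 1153/7, 1157/14]
+L3 (α=7/8) → [21365/112, 3407/56, 1843/112]
rounded: [191, 61, 16]

at x=1,y=1 over L1,L2,L3,L4,L5,L6:
+L1 (α=4/7) → [736/7, 948/7, 352/7]
+L2 (α=1/2) → [2451/14, 1153/7, 1157/14]
+L3 (α=7/8) → [21365/112, 3407/56, 1843/112]
+L4 (α=6/7) → [119477/784, 48095/392, 154387/784]
+L5 (α=1) → [207, 239, 147]
+L6 (α=1/3) → [416/3, 211, 538/3]
rounded: [139, 211, 179]

(1,1) stack=L1,L2,L3,L4,L5,L7; from [0,0,0]:
after L1 α=4/7: [736/7, 948/7, 352/7]
after L2 α=1/2: [2451/14, 1153/7, 1157/14]
after L3 α=7/8: [21365/112, 3407/56, 1843/112]
after L4 α=6/7: [119477/784, 48095/392, 154387/784]
after L5 α=1: [207, 239, 147]
after L7 α=1/2: [343/2, 263/2, 307/2]
= [172, 132, 154]

at x=1,y=0 over L1,L2,L3,L4,L5:
L1 α=1: [130, 19, 220]
L2 α=1: [171, 129, 117]
L3 α=1/2: [157, 67, 64]
L4 α=5/7: [684/7, 724/7, 178/7]
L5 α=1/8: [191/2, 763/8, 349/8]
rounded: [96, 95, 44]


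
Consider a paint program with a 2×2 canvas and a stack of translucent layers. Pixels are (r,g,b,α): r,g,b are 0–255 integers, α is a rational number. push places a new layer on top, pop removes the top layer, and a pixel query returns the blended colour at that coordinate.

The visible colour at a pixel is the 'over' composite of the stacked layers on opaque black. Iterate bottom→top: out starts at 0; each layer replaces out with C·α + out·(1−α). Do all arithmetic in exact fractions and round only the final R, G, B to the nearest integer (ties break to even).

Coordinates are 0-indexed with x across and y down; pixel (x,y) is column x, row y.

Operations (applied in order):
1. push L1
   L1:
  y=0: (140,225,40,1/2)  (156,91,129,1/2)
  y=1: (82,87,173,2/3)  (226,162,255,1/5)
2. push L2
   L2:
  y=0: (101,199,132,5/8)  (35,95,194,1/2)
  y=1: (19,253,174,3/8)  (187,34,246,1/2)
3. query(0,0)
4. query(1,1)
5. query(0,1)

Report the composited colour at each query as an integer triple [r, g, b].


query (0,0) [L1,L2] — begin 0,0,0
+L1 (α=1/2) → [70, 225/2, 20]
+L2 (α=5/8) → [715/8, 2665/16, 90]
→ [89, 167, 90]

query (1,1) [L1,L2] — begin 0,0,0
L1 α=1/5: [226/5, 162/5, 51]
L2 α=1/2: [1161/10, 166/5, 297/2]
= [116, 33, 148]

query (0,1) [L1,L2] — begin 0,0,0
after L1 α=2/3: [164/3, 58, 346/3]
after L2 α=3/8: [991/24, 1049/8, 412/3]
rounded: [41, 131, 137]


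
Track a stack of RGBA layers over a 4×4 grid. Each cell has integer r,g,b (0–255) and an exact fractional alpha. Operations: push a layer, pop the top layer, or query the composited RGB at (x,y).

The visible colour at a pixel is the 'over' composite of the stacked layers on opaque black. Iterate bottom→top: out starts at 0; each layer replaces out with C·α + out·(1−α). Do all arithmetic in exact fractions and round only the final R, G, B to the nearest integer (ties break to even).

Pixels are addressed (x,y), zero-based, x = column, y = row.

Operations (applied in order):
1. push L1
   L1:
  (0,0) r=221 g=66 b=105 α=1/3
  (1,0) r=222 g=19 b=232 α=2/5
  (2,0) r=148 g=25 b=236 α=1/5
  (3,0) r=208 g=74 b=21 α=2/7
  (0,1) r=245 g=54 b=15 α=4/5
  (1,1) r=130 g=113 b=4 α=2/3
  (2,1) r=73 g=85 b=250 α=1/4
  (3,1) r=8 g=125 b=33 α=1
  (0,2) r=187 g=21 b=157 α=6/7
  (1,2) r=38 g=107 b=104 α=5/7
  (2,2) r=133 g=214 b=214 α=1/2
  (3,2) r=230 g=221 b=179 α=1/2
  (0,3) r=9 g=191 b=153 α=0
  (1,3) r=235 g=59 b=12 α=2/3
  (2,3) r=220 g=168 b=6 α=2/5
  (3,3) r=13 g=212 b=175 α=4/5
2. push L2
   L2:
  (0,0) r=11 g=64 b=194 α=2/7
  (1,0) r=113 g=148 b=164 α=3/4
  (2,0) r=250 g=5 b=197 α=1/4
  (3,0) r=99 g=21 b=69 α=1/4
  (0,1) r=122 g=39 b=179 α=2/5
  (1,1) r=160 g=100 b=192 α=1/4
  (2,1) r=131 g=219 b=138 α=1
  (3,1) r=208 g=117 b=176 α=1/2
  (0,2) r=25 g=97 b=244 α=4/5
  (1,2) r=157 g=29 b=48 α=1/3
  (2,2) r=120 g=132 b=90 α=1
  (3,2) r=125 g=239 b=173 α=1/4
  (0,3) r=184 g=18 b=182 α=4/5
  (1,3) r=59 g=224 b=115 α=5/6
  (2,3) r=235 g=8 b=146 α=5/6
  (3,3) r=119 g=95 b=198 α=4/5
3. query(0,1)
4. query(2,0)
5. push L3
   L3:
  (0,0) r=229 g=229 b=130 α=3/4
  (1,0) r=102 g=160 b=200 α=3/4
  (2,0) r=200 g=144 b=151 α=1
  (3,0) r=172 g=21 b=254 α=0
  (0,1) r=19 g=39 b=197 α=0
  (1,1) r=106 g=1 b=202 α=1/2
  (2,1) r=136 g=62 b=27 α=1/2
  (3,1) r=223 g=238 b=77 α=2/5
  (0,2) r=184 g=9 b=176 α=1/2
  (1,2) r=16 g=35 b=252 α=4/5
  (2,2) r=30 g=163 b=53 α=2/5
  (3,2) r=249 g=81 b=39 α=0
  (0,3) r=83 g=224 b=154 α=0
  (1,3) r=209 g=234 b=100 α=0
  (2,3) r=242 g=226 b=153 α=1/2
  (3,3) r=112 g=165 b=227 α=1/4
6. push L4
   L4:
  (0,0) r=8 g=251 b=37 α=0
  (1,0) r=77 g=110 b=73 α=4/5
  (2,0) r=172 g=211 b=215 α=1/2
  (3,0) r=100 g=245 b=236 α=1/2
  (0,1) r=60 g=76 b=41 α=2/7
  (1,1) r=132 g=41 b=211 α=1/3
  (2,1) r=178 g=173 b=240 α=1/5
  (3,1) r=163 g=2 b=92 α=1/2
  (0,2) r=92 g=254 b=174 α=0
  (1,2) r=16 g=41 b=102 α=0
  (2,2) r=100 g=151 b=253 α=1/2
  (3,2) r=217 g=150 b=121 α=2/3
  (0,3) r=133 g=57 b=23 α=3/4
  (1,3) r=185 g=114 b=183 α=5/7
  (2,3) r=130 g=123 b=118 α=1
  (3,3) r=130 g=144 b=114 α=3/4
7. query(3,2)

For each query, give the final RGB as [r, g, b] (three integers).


query (0,1) [L1,L2] — begin 0,0,0
L1 α=4/5: [196, 216/5, 12]
L2 α=2/5: [832/5, 1038/25, 394/5]
= [166, 42, 79]

(2,0) stack=L1,L2; from [0,0,0]:
after L1 α=1/5: [148/5, 5, 236/5]
after L2 α=1/4: [847/10, 5, 1693/20]
= [85, 5, 85]

query (3,2) [L1,L2,L3,L4] — begin 0,0,0
L1 α=1/2: [115, 221/2, 179/2]
L2 α=1/4: [235/2, 1141/8, 883/8]
L3 α=0: [235/2, 1141/8, 883/8]
L4 α=2/3: [1103/6, 3541/24, 2819/24]
= [184, 148, 117]
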